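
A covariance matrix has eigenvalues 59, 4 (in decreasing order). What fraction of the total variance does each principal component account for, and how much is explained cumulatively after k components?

Step 1 — total variance = trace(Sigma) = Σ λ_i = 59 + 4 = 63.

Step 2 — fraction explained by component i = λ_i / Σ λ:
  PC1: 59/63 = 0.9365
  PC2: 4/63 = 0.0635

Step 3 — cumulative fraction after k components = (λ_1 + ... + λ_k) / Σ λ:
  k = 1: 59/63 = 0.9365
  k = 2: (59 + 4)/63 = 63/63 = 1

Summary (fraction, with percent):

explained: PC1 0.9365 (93.65%), PC2 0.0635 (6.35%);  cumulative: 0.9365, 1


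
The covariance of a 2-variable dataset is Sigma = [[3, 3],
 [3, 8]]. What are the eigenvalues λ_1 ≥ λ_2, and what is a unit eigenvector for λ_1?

Step 1 — characteristic polynomial of 2×2 Sigma:
  det(Sigma - λI) = λ² - trace · λ + det = 0.
  trace = 3 + 8 = 11, det = 3·8 - (3)² = 15.
Step 2 — discriminant:
  Δ = trace² - 4·det = 121 - 60 = 61.
Step 3 — eigenvalues:
  λ = (trace ± √Δ)/2 = (11 ± 7.8102)/2,
  λ_1 = 9.4051,  λ_2 = 1.5949.

Step 4 — unit eigenvector for λ_1: solve (Sigma - λ_1 I)v = 0. First row:
  (3 - 9.4051)·v_x + (3)·v_y = 0, i.e. (-6.4051)·v_x + (3)·v_y = 0,
  so v ∝ (b, λ_1 - a) = (3, 6.4051) = u.
  ||u|| = √((3)² + (6.4051)²) = √(50.0256) ≈ 7.0729,
  v_1 = u/||u|| ≈ (0.4242, 0.9056) (||v_1|| = 1).

λ_1 = 9.4051,  λ_2 = 1.5949;  v_1 ≈ (0.4242, 0.9056)


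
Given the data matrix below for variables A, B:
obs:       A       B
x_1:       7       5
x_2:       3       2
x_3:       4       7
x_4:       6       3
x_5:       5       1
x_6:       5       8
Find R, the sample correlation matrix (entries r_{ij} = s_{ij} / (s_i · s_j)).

Step 1 — column means:
  mean(A) = (7 + 3 + 4 + 6 + 5 + 5) / 6 = 30/6 = 5
  mean(B) = (5 + 2 + 7 + 3 + 1 + 8) / 6 = 26/6 = 4.3333

Step 2 — sample variances and covariances s[i,j] = (1/(n-1)) · Σ_k (x_{k,i} - mean_i) · (x_{k,j} - mean_j), with n-1 = 5:
  s[A,A] = ((2)·(2) + (-2)·(-2) + (-1)·(-1) + (1)·(1) + (0)·(0) + (0)·(0)) / 5 = 10/5 = 2
  s[A,B] = ((2)·(0.6667) + (-2)·(-2.3333) + (-1)·(2.6667) + (1)·(-1.3333) + (0)·(-3.3333) + (0)·(3.6667)) / 5 = 2/5 = 0.4
  s[B,B] = ((0.6667)·(0.6667) + (-2.3333)·(-2.3333) + (2.6667)·(2.6667) + (-1.3333)·(-1.3333) + (-3.3333)·(-3.3333) + (3.6667)·(3.6667)) / 5 = 39.3333/5 = 7.8667
  Sample standard deviations s_i = √(s[i,i]):
  s(A) = √(2) = 1.4142
  s(B) = √(7.8667) = 2.8048

Step 3 — r_{ij} = s_{ij} / (s_i · s_j):
  r[A,A] = 1 (diagonal).
  r[A,B] = 0.4 / (1.4142 · 2.8048) = 0.4 / 3.9665 = 0.1008
  r[B,B] = 1 (diagonal).

R is symmetric with unit diagonal. Assembling:

R = [[1, 0.1008],
 [0.1008, 1]]


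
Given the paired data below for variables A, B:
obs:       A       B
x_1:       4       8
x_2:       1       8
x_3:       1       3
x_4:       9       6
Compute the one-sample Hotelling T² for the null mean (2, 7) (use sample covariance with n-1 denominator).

Step 1 — sample mean vector:
  mean(A) = (4 + 1 + 1 + 9) / 4 = 15/4 = 3.75
  mean(B) = (8 + 8 + 3 + 6) / 4 = 25/4 = 6.25
  x̄ = (3.75, 6.25),  deviation x̄ - mu_0 = (3.75, 6.25) - (2, 7) = (1.75, -0.75).

Step 2 — sample covariance matrix, S[i,j] = (1/(n-1)) · Σ_k (x_{k,i} - mean_i) · (x_{k,j} - mean_j), divisor n-1 = 3:
  S[A,A] = ((0.25)·(0.25) + (-2.75)·(-2.75) + (-2.75)·(-2.75) + (5.25)·(5.25)) / 3 = 42.75/3 = 14.25
  S[A,B] = ((0.25)·(1.75) + (-2.75)·(1.75) + (-2.75)·(-3.25) + (5.25)·(-0.25)) / 3 = 3.25/3 = 1.0833
  S[B,B] = ((1.75)·(1.75) + (1.75)·(1.75) + (-3.25)·(-3.25) + (-0.25)·(-0.25)) / 3 = 16.75/3 = 5.5833
  S = [[14.25, 1.0833],
 [1.0833, 5.5833]].

Step 3 — invert S. det(S) = 14.25·5.5833 - (1.0833)² = 78.3889.
  S^{-1} = (1/det) · [[d, -b], [-b, a]] = [[0.0712, -0.0138],
 [-0.0138, 0.1818]].

Step 4 — quadratic form (x̄ - mu_0)^T · S^{-1} · (x̄ - mu_0):
  S^{-1} · (x̄ - mu_0) = (0.135, -0.1605),
  (x̄ - mu_0)^T · [...] = (1.75)·(0.135) + (-0.75)·(-0.1605) = 0.3567.

Step 5 — scale by n: T² = 4 · 0.3567 = 1.4266.

T² ≈ 1.4266


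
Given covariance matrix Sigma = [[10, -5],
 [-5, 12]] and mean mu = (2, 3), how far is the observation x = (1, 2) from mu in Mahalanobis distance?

Step 1 — centre the observation: (x - mu) = (-1, -1).

Step 2 — invert Sigma. det(Sigma) = 10·12 - (-5)² = 95.
  Sigma^{-1} = (1/det) · [[d, -b], [-b, a]] = [[0.1263, 0.0526],
 [0.0526, 0.1053]].

Step 3 — form the quadratic (x - mu)^T · Sigma^{-1} · (x - mu):
  Sigma^{-1} · (x - mu) = (-0.1789, -0.1579).
  (x - mu)^T · [Sigma^{-1} · (x - mu)] = (-1)·(-0.1789) + (-1)·(-0.1579) = 0.3368.

Step 4 — take square root: d = √(0.3368) ≈ 0.5804.

d(x, mu) = √(0.3368) ≈ 0.5804


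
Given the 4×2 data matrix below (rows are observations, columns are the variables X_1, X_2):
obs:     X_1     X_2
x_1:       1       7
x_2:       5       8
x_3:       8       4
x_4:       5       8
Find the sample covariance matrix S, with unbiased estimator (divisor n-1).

Step 1 — column means:
  mean(X_1) = (1 + 5 + 8 + 5) / 4 = 19/4 = 4.75
  mean(X_2) = (7 + 8 + 4 + 8) / 4 = 27/4 = 6.75

Step 2 — sample covariance S[i,j] = (1/(n-1)) · Σ_k (x_{k,i} - mean_i) · (x_{k,j} - mean_j), with n-1 = 3.
  S[X_1,X_1] = ((-3.75)·(-3.75) + (0.25)·(0.25) + (3.25)·(3.25) + (0.25)·(0.25)) / 3 = 24.75/3 = 8.25
  S[X_1,X_2] = ((-3.75)·(0.25) + (0.25)·(1.25) + (3.25)·(-2.75) + (0.25)·(1.25)) / 3 = -9.25/3 = -3.0833
  S[X_2,X_2] = ((0.25)·(0.25) + (1.25)·(1.25) + (-2.75)·(-2.75) + (1.25)·(1.25)) / 3 = 10.75/3 = 3.5833

S is symmetric (S[j,i] = S[i,j]). Assembling:

S = [[8.25, -3.0833],
 [-3.0833, 3.5833]]


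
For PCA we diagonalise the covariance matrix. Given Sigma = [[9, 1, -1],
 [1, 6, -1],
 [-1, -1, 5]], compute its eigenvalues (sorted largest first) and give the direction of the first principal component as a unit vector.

Step 1 — characteristic polynomial p(λ) = det(λI - Sigma) = λ³ - tr·λ² + c_1·λ - det, where tr = trace, c_1 = sum of the principal 2×2 minors, det = det(Sigma):
  tr = 9 + 6 + 5 = 20,
  c_1 = (9·6 - (1)²) + (9·5 - (-1)²) + (6·5 - (-1)²) = 53 + 44 + 29 = 126,
  det = 9·(6·5 - (-1)²) - (1)·((1)·5 - (-1)·(-1)) + (-1)·((1)·(-1) - 6·(-1)) = 9·(29) - (1)·(4) + (-1)·(5) = 252.
  So p(λ) = λ³ - 20λ² + 126λ - 252.
Step 2 — look for an integer root (rational root theorem: any rational root is an integer divisor of 252). Testing λ = 6:
  p(6) = 216 - 720 + 756 - 252 = 0  ✓
  Dividing out (λ - 6): p(λ) = (λ - 6)(λ² - 14λ + 42).
Step 3 — remaining eigenvalues from the quadratic λ² - 14λ + 42 = 0:
  Δ = 14² - 4·42 = 196 - 168 = 28,  λ = (14 ± √28)/2 = (14 ± 5.2915)/2 ≈ 9.6458 or 4.3542.
  Sorted: λ_1 = 9.6458,  λ_2 = 6,  λ_3 = 4.3542  (check: sum = 20 = tr ✓).

Step 4 — unit eigenvector for λ_1 ≈ 9.6458: v spans the null space of (Sigma - λ_1 I), whose rows are
  r_1 = (-0.6458, 1, -1),  r_2 = (1, -3.6458, -1),  r_3 = (-1, -1, -4.6458).
  v is orthogonal to every row, so take v ∝ r_1 × r_2 = ((1)·(-1) - (-1)·(-3.6458), (-1)·(1) - (-0.6458)·(-1), (-0.6458)·(-3.6458) - (1)·(1)) ≈ (-4.6458, -1.6458, 1.3542).
  Rescale (multiply by -1 so the first nonzero entry is positive): u = (4.6458, 1.6458, -1.3542).
  ||u|| = √((4.6458)² + (1.6458)² + (-1.3542)²) = √(26.1255) ≈ 5.1113,  v_1 = u/||u|| ≈ (0.9089, 0.322, -0.265) (||v_1|| = 1).

λ_1 = 9.6458,  λ_2 = 6,  λ_3 = 4.3542;  v_1 ≈ (0.9089, 0.322, -0.265)


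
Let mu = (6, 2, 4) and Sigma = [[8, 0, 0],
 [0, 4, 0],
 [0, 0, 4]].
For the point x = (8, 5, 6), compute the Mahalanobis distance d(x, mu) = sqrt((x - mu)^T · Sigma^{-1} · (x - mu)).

Step 1 — centre the observation: (x - mu) = (2, 3, 2).

Step 2 — invert Sigma (cofactor / det for 3×3, or solve directly):
  Sigma^{-1} = [[0.125, 0, 0],
 [0, 0.25, 0],
 [0, 0, 0.25]].

Step 3 — form the quadratic (x - mu)^T · Sigma^{-1} · (x - mu):
  Sigma^{-1} · (x - mu) = (0.25, 0.75, 0.5).
  (x - mu)^T · [Sigma^{-1} · (x - mu)] = (2)·(0.25) + (3)·(0.75) + (2)·(0.5) = 3.75.

Step 4 — take square root: d = √(3.75) ≈ 1.9365.

d(x, mu) = √(3.75) ≈ 1.9365


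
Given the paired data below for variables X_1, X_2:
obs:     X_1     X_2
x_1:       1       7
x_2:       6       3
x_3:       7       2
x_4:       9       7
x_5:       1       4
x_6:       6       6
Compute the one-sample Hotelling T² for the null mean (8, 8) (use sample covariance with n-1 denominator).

Step 1 — sample mean vector:
  mean(X_1) = (1 + 6 + 7 + 9 + 1 + 6) / 6 = 30/6 = 5
  mean(X_2) = (7 + 3 + 2 + 7 + 4 + 6) / 6 = 29/6 = 4.8333
  x̄ = (5, 4.8333),  deviation x̄ - mu_0 = (5, 4.8333) - (8, 8) = (-3, -3.1667).

Step 2 — sample covariance matrix, S[i,j] = (1/(n-1)) · Σ_k (x_{k,i} - mean_i) · (x_{k,j} - mean_j), divisor n-1 = 5:
  S[X_1,X_1] = ((-4)·(-4) + (1)·(1) + (2)·(2) + (4)·(4) + (-4)·(-4) + (1)·(1)) / 5 = 54/5 = 10.8
  S[X_1,X_2] = ((-4)·(2.1667) + (1)·(-1.8333) + (2)·(-2.8333) + (4)·(2.1667) + (-4)·(-0.8333) + (1)·(1.1667)) / 5 = -3/5 = -0.6
  S[X_2,X_2] = ((2.1667)·(2.1667) + (-1.8333)·(-1.8333) + (-2.8333)·(-2.8333) + (2.1667)·(2.1667) + (-0.8333)·(-0.8333) + (1.1667)·(1.1667)) / 5 = 22.8333/5 = 4.5667
  S = [[10.8, -0.6],
 [-0.6, 4.5667]].

Step 3 — invert S. det(S) = 10.8·4.5667 - (-0.6)² = 48.96.
  S^{-1} = (1/det) · [[d, -b], [-b, a]] = [[0.0933, 0.0123],
 [0.0123, 0.2206]].

Step 4 — quadratic form (x̄ - mu_0)^T · S^{-1} · (x̄ - mu_0):
  S^{-1} · (x̄ - mu_0) = (-0.3186, -0.7353),
  (x̄ - mu_0)^T · [...] = (-3)·(-0.3186) + (-3.1667)·(-0.7353) = 3.2843.

Step 5 — scale by n: T² = 6 · 3.2843 = 19.7059.

T² ≈ 19.7059


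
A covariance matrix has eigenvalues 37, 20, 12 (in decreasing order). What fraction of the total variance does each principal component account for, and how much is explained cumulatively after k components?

Step 1 — total variance = trace(Sigma) = Σ λ_i = 37 + 20 + 12 = 69.

Step 2 — fraction explained by component i = λ_i / Σ λ:
  PC1: 37/69 = 0.5362
  PC2: 20/69 = 0.2899
  PC3: 12/69 = 0.1739

Step 3 — cumulative fraction after k components = (λ_1 + ... + λ_k) / Σ λ:
  k = 1: 37/69 = 0.5362
  k = 2: (37 + 20)/69 = 57/69 = 0.8261
  k = 3: (37 + 20 + 12)/69 = 69/69 = 1

Summary (fraction, with percent):

explained: PC1 0.5362 (53.62%), PC2 0.2899 (28.99%), PC3 0.1739 (17.39%);  cumulative: 0.5362, 0.8261, 1


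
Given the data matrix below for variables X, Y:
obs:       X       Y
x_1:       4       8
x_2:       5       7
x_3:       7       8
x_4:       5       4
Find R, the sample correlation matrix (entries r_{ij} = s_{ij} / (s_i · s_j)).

Step 1 — column means:
  mean(X) = (4 + 5 + 7 + 5) / 4 = 21/4 = 5.25
  mean(Y) = (8 + 7 + 8 + 4) / 4 = 27/4 = 6.75

Step 2 — sample variances and covariances s[i,j] = (1/(n-1)) · Σ_k (x_{k,i} - mean_i) · (x_{k,j} - mean_j), with n-1 = 3:
  s[X,X] = ((-1.25)·(-1.25) + (-0.25)·(-0.25) + (1.75)·(1.75) + (-0.25)·(-0.25)) / 3 = 4.75/3 = 1.5833
  s[X,Y] = ((-1.25)·(1.25) + (-0.25)·(0.25) + (1.75)·(1.25) + (-0.25)·(-2.75)) / 3 = 1.25/3 = 0.4167
  s[Y,Y] = ((1.25)·(1.25) + (0.25)·(0.25) + (1.25)·(1.25) + (-2.75)·(-2.75)) / 3 = 10.75/3 = 3.5833
  Sample standard deviations s_i = √(s[i,i]):
  s(X) = √(1.5833) = 1.2583
  s(Y) = √(3.5833) = 1.893

Step 3 — r_{ij} = s_{ij} / (s_i · s_j):
  r[X,X] = 1 (diagonal).
  r[X,Y] = 0.4167 / (1.2583 · 1.893) = 0.4167 / 2.3819 = 0.1749
  r[Y,Y] = 1 (diagonal).

R is symmetric with unit diagonal. Assembling:

R = [[1, 0.1749],
 [0.1749, 1]]


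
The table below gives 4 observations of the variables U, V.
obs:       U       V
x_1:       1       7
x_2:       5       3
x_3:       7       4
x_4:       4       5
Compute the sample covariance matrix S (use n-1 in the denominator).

Step 1 — column means:
  mean(U) = (1 + 5 + 7 + 4) / 4 = 17/4 = 4.25
  mean(V) = (7 + 3 + 4 + 5) / 4 = 19/4 = 4.75

Step 2 — sample covariance S[i,j] = (1/(n-1)) · Σ_k (x_{k,i} - mean_i) · (x_{k,j} - mean_j), with n-1 = 3.
  S[U,U] = ((-3.25)·(-3.25) + (0.75)·(0.75) + (2.75)·(2.75) + (-0.25)·(-0.25)) / 3 = 18.75/3 = 6.25
  S[U,V] = ((-3.25)·(2.25) + (0.75)·(-1.75) + (2.75)·(-0.75) + (-0.25)·(0.25)) / 3 = -10.75/3 = -3.5833
  S[V,V] = ((2.25)·(2.25) + (-1.75)·(-1.75) + (-0.75)·(-0.75) + (0.25)·(0.25)) / 3 = 8.75/3 = 2.9167

S is symmetric (S[j,i] = S[i,j]). Assembling:

S = [[6.25, -3.5833],
 [-3.5833, 2.9167]]


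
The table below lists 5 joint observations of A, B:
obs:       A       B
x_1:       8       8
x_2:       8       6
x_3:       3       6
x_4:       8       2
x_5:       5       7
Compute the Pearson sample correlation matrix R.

Step 1 — column means:
  mean(A) = (8 + 8 + 3 + 8 + 5) / 5 = 32/5 = 6.4
  mean(B) = (8 + 6 + 6 + 2 + 7) / 5 = 29/5 = 5.8

Step 2 — sample variances and covariances s[i,j] = (1/(n-1)) · Σ_k (x_{k,i} - mean_i) · (x_{k,j} - mean_j), with n-1 = 4:
  s[A,A] = ((1.6)·(1.6) + (1.6)·(1.6) + (-3.4)·(-3.4) + (1.6)·(1.6) + (-1.4)·(-1.4)) / 4 = 21.2/4 = 5.3
  s[A,B] = ((1.6)·(2.2) + (1.6)·(0.2) + (-3.4)·(0.2) + (1.6)·(-3.8) + (-1.4)·(1.2)) / 4 = -4.6/4 = -1.15
  s[B,B] = ((2.2)·(2.2) + (0.2)·(0.2) + (0.2)·(0.2) + (-3.8)·(-3.8) + (1.2)·(1.2)) / 4 = 20.8/4 = 5.2
  Sample standard deviations s_i = √(s[i,i]):
  s(A) = √(5.3) = 2.3022
  s(B) = √(5.2) = 2.2804

Step 3 — r_{ij} = s_{ij} / (s_i · s_j):
  r[A,A] = 1 (diagonal).
  r[A,B] = -1.15 / (2.3022 · 2.2804) = -1.15 / 5.2498 = -0.2191
  r[B,B] = 1 (diagonal).

R is symmetric with unit diagonal. Assembling:

R = [[1, -0.2191],
 [-0.2191, 1]]


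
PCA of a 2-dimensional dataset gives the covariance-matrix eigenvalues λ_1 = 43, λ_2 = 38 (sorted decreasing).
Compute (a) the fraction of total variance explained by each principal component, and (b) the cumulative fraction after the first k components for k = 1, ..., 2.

Step 1 — total variance = trace(Sigma) = Σ λ_i = 43 + 38 = 81.

Step 2 — fraction explained by component i = λ_i / Σ λ:
  PC1: 43/81 = 0.5309
  PC2: 38/81 = 0.4691

Step 3 — cumulative fraction after k components = (λ_1 + ... + λ_k) / Σ λ:
  k = 1: 43/81 = 0.5309
  k = 2: (43 + 38)/81 = 81/81 = 1

Summary (fraction, with percent):

explained: PC1 0.5309 (53.09%), PC2 0.4691 (46.91%);  cumulative: 0.5309, 1


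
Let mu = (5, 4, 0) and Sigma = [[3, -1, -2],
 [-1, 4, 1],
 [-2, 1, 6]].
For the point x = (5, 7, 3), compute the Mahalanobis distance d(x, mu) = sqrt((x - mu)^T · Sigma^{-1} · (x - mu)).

Step 1 — centre the observation: (x - mu) = (0, 3, 3).

Step 2 — invert Sigma (cofactor / det for 3×3, or solve directly):
  Sigma^{-1} = [[0.451, 0.0784, 0.1373],
 [0.0784, 0.2745, -0.0196],
 [0.1373, -0.0196, 0.2157]].

Step 3 — form the quadratic (x - mu)^T · Sigma^{-1} · (x - mu):
  Sigma^{-1} · (x - mu) = (0.6471, 0.7647, 0.5882).
  (x - mu)^T · [Sigma^{-1} · (x - mu)] = (0)·(0.6471) + (3)·(0.7647) + (3)·(0.5882) = 4.0588.

Step 4 — take square root: d = √(4.0588) ≈ 2.0147.

d(x, mu) = √(4.0588) ≈ 2.0147


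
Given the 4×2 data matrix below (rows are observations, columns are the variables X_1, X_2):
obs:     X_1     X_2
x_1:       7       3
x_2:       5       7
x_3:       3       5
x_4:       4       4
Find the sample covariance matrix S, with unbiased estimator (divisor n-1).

Step 1 — column means:
  mean(X_1) = (7 + 5 + 3 + 4) / 4 = 19/4 = 4.75
  mean(X_2) = (3 + 7 + 5 + 4) / 4 = 19/4 = 4.75

Step 2 — sample covariance S[i,j] = (1/(n-1)) · Σ_k (x_{k,i} - mean_i) · (x_{k,j} - mean_j), with n-1 = 3.
  S[X_1,X_1] = ((2.25)·(2.25) + (0.25)·(0.25) + (-1.75)·(-1.75) + (-0.75)·(-0.75)) / 3 = 8.75/3 = 2.9167
  S[X_1,X_2] = ((2.25)·(-1.75) + (0.25)·(2.25) + (-1.75)·(0.25) + (-0.75)·(-0.75)) / 3 = -3.25/3 = -1.0833
  S[X_2,X_2] = ((-1.75)·(-1.75) + (2.25)·(2.25) + (0.25)·(0.25) + (-0.75)·(-0.75)) / 3 = 8.75/3 = 2.9167

S is symmetric (S[j,i] = S[i,j]). Assembling:

S = [[2.9167, -1.0833],
 [-1.0833, 2.9167]]


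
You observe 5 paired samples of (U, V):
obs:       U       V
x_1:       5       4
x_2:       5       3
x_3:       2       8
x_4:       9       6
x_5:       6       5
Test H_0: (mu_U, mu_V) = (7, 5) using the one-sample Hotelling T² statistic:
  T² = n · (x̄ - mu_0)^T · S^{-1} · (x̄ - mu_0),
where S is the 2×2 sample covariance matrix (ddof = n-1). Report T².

Step 1 — sample mean vector:
  mean(U) = (5 + 5 + 2 + 9 + 6) / 5 = 27/5 = 5.4
  mean(V) = (4 + 3 + 8 + 6 + 5) / 5 = 26/5 = 5.2
  x̄ = (5.4, 5.2),  deviation x̄ - mu_0 = (5.4, 5.2) - (7, 5) = (-1.6, 0.2).

Step 2 — sample covariance matrix, S[i,j] = (1/(n-1)) · Σ_k (x_{k,i} - mean_i) · (x_{k,j} - mean_j), divisor n-1 = 4:
  S[U,U] = ((-0.4)·(-0.4) + (-0.4)·(-0.4) + (-3.4)·(-3.4) + (3.6)·(3.6) + (0.6)·(0.6)) / 4 = 25.2/4 = 6.3
  S[U,V] = ((-0.4)·(-1.2) + (-0.4)·(-2.2) + (-3.4)·(2.8) + (3.6)·(0.8) + (0.6)·(-0.2)) / 4 = -5.4/4 = -1.35
  S[V,V] = ((-1.2)·(-1.2) + (-2.2)·(-2.2) + (2.8)·(2.8) + (0.8)·(0.8) + (-0.2)·(-0.2)) / 4 = 14.8/4 = 3.7
  S = [[6.3, -1.35],
 [-1.35, 3.7]].

Step 3 — invert S. det(S) = 6.3·3.7 - (-1.35)² = 21.4875.
  S^{-1} = (1/det) · [[d, -b], [-b, a]] = [[0.1722, 0.0628],
 [0.0628, 0.2932]].

Step 4 — quadratic form (x̄ - mu_0)^T · S^{-1} · (x̄ - mu_0):
  S^{-1} · (x̄ - mu_0) = (-0.2629, -0.0419),
  (x̄ - mu_0)^T · [...] = (-1.6)·(-0.2629) + (0.2)·(-0.0419) = 0.4123.

Step 5 — scale by n: T² = 5 · 0.4123 = 2.0617.

T² ≈ 2.0617


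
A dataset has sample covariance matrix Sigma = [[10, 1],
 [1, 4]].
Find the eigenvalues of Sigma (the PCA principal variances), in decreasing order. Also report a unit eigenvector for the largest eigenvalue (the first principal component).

Step 1 — characteristic polynomial of 2×2 Sigma:
  det(Sigma - λI) = λ² - trace · λ + det = 0.
  trace = 10 + 4 = 14, det = 10·4 - (1)² = 39.
Step 2 — discriminant:
  Δ = trace² - 4·det = 196 - 156 = 40.
Step 3 — eigenvalues:
  λ = (trace ± √Δ)/2 = (14 ± 6.3246)/2,
  λ_1 = 10.1623,  λ_2 = 3.8377.

Step 4 — unit eigenvector for λ_1: solve (Sigma - λ_1 I)v = 0. First row:
  (10 - 10.1623)·v_x + (1)·v_y = 0, i.e. (-0.1623)·v_x + (1)·v_y = 0,
  so v ∝ (b, λ_1 - a) = (1, 0.1623) = u.
  ||u|| = √((1)² + (0.1623)²) = √(1.0263) ≈ 1.0131,
  v_1 = u/||u|| ≈ (0.9871, 0.1602) (||v_1|| = 1).

λ_1 = 10.1623,  λ_2 = 3.8377;  v_1 ≈ (0.9871, 0.1602)


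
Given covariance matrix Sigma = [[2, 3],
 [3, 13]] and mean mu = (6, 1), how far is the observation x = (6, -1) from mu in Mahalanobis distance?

Step 1 — centre the observation: (x - mu) = (0, -2).

Step 2 — invert Sigma. det(Sigma) = 2·13 - (3)² = 17.
  Sigma^{-1} = (1/det) · [[d, -b], [-b, a]] = [[0.7647, -0.1765],
 [-0.1765, 0.1176]].

Step 3 — form the quadratic (x - mu)^T · Sigma^{-1} · (x - mu):
  Sigma^{-1} · (x - mu) = (0.3529, -0.2353).
  (x - mu)^T · [Sigma^{-1} · (x - mu)] = (0)·(0.3529) + (-2)·(-0.2353) = 0.4706.

Step 4 — take square root: d = √(0.4706) ≈ 0.686.

d(x, mu) = √(0.4706) ≈ 0.686


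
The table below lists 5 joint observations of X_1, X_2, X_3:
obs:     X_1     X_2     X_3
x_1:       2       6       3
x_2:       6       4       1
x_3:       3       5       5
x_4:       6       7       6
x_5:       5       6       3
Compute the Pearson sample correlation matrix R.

Step 1 — column means:
  mean(X_1) = (2 + 6 + 3 + 6 + 5) / 5 = 22/5 = 4.4
  mean(X_2) = (6 + 4 + 5 + 7 + 6) / 5 = 28/5 = 5.6
  mean(X_3) = (3 + 1 + 5 + 6 + 3) / 5 = 18/5 = 3.6

Step 2 — sample variances and covariances s[i,j] = (1/(n-1)) · Σ_k (x_{k,i} - mean_i) · (x_{k,j} - mean_j), with n-1 = 4:
  s[X_1,X_1] = ((-2.4)·(-2.4) + (1.6)·(1.6) + (-1.4)·(-1.4) + (1.6)·(1.6) + (0.6)·(0.6)) / 4 = 13.2/4 = 3.3
  s[X_1,X_2] = ((-2.4)·(0.4) + (1.6)·(-1.6) + (-1.4)·(-0.6) + (1.6)·(1.4) + (0.6)·(0.4)) / 4 = -0.2/4 = -0.05
  s[X_1,X_3] = ((-2.4)·(-0.6) + (1.6)·(-2.6) + (-1.4)·(1.4) + (1.6)·(2.4) + (0.6)·(-0.6)) / 4 = -1.2/4 = -0.3
  s[X_2,X_2] = ((0.4)·(0.4) + (-1.6)·(-1.6) + (-0.6)·(-0.6) + (1.4)·(1.4) + (0.4)·(0.4)) / 4 = 5.2/4 = 1.3
  s[X_2,X_3] = ((0.4)·(-0.6) + (-1.6)·(-2.6) + (-0.6)·(1.4) + (1.4)·(2.4) + (0.4)·(-0.6)) / 4 = 6.2/4 = 1.55
  s[X_3,X_3] = ((-0.6)·(-0.6) + (-2.6)·(-2.6) + (1.4)·(1.4) + (2.4)·(2.4) + (-0.6)·(-0.6)) / 4 = 15.2/4 = 3.8
  Sample standard deviations s_i = √(s[i,i]):
  s(X_1) = √(3.3) = 1.8166
  s(X_2) = √(1.3) = 1.1402
  s(X_3) = √(3.8) = 1.9494

Step 3 — r_{ij} = s_{ij} / (s_i · s_j):
  r[X_1,X_1] = 1 (diagonal).
  r[X_1,X_2] = -0.05 / (1.8166 · 1.1402) = -0.05 / 2.0712 = -0.0241
  r[X_1,X_3] = -0.3 / (1.8166 · 1.9494) = -0.3 / 3.5412 = -0.0847
  r[X_2,X_2] = 1 (diagonal).
  r[X_2,X_3] = 1.55 / (1.1402 · 1.9494) = 1.55 / 2.2226 = 0.6974
  r[X_3,X_3] = 1 (diagonal).

R is symmetric with unit diagonal. Assembling:

R = [[1, -0.0241, -0.0847],
 [-0.0241, 1, 0.6974],
 [-0.0847, 0.6974, 1]]


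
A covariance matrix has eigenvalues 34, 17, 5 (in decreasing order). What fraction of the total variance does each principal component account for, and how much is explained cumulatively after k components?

Step 1 — total variance = trace(Sigma) = Σ λ_i = 34 + 17 + 5 = 56.

Step 2 — fraction explained by component i = λ_i / Σ λ:
  PC1: 34/56 = 0.6071
  PC2: 17/56 = 0.3036
  PC3: 5/56 = 0.0893

Step 3 — cumulative fraction after k components = (λ_1 + ... + λ_k) / Σ λ:
  k = 1: 34/56 = 0.6071
  k = 2: (34 + 17)/56 = 51/56 = 0.9107
  k = 3: (34 + 17 + 5)/56 = 56/56 = 1

Summary (fraction, with percent):

explained: PC1 0.6071 (60.71%), PC2 0.3036 (30.36%), PC3 0.0893 (8.93%);  cumulative: 0.6071, 0.9107, 1


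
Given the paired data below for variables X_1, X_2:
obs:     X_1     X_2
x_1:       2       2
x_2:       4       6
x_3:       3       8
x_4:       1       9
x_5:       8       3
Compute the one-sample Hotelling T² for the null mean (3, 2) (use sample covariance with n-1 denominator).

Step 1 — sample mean vector:
  mean(X_1) = (2 + 4 + 3 + 1 + 8) / 5 = 18/5 = 3.6
  mean(X_2) = (2 + 6 + 8 + 9 + 3) / 5 = 28/5 = 5.6
  x̄ = (3.6, 5.6),  deviation x̄ - mu_0 = (3.6, 5.6) - (3, 2) = (0.6, 3.6).

Step 2 — sample covariance matrix, S[i,j] = (1/(n-1)) · Σ_k (x_{k,i} - mean_i) · (x_{k,j} - mean_j), divisor n-1 = 4:
  S[X_1,X_1] = ((-1.6)·(-1.6) + (0.4)·(0.4) + (-0.6)·(-0.6) + (-2.6)·(-2.6) + (4.4)·(4.4)) / 4 = 29.2/4 = 7.3
  S[X_1,X_2] = ((-1.6)·(-3.6) + (0.4)·(0.4) + (-0.6)·(2.4) + (-2.6)·(3.4) + (4.4)·(-2.6)) / 4 = -15.8/4 = -3.95
  S[X_2,X_2] = ((-3.6)·(-3.6) + (0.4)·(0.4) + (2.4)·(2.4) + (3.4)·(3.4) + (-2.6)·(-2.6)) / 4 = 37.2/4 = 9.3
  S = [[7.3, -3.95],
 [-3.95, 9.3]].

Step 3 — invert S. det(S) = 7.3·9.3 - (-3.95)² = 52.2875.
  S^{-1} = (1/det) · [[d, -b], [-b, a]] = [[0.1779, 0.0755],
 [0.0755, 0.1396]].

Step 4 — quadratic form (x̄ - mu_0)^T · S^{-1} · (x̄ - mu_0):
  S^{-1} · (x̄ - mu_0) = (0.3787, 0.5479),
  (x̄ - mu_0)^T · [...] = (0.6)·(0.3787) + (3.6)·(0.5479) = 2.1998.

Step 5 — scale by n: T² = 5 · 2.1998 = 10.9988.

T² ≈ 10.9988


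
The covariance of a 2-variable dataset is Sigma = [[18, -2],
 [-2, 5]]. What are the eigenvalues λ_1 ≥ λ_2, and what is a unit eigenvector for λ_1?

Step 1 — characteristic polynomial of 2×2 Sigma:
  det(Sigma - λI) = λ² - trace · λ + det = 0.
  trace = 18 + 5 = 23, det = 18·5 - (-2)² = 86.
Step 2 — discriminant:
  Δ = trace² - 4·det = 529 - 344 = 185.
Step 3 — eigenvalues:
  λ = (trace ± √Δ)/2 = (23 ± 13.6015)/2,
  λ_1 = 18.3007,  λ_2 = 4.6993.

Step 4 — unit eigenvector for λ_1: solve (Sigma - λ_1 I)v = 0. First row:
  (18 - 18.3007)·v_x + (-2)·v_y = 0, i.e. (-0.3007)·v_x + (-2)·v_y = 0,
  so v ∝ (b, λ_1 - a) = (-2, 0.3007); multiply by -1 so the first entry is positive: u = (2, -0.3007).
  ||u|| = √((2)² + (-0.3007)²) = √(4.0904) ≈ 2.0225,
  v_1 = u/||u|| ≈ (0.9889, -0.1487) (||v_1|| = 1).

λ_1 = 18.3007,  λ_2 = 4.6993;  v_1 ≈ (0.9889, -0.1487)


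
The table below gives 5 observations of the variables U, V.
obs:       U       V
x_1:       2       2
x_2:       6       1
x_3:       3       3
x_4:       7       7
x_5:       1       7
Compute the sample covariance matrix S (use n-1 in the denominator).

Step 1 — column means:
  mean(U) = (2 + 6 + 3 + 7 + 1) / 5 = 19/5 = 3.8
  mean(V) = (2 + 1 + 3 + 7 + 7) / 5 = 20/5 = 4

Step 2 — sample covariance S[i,j] = (1/(n-1)) · Σ_k (x_{k,i} - mean_i) · (x_{k,j} - mean_j), with n-1 = 4.
  S[U,U] = ((-1.8)·(-1.8) + (2.2)·(2.2) + (-0.8)·(-0.8) + (3.2)·(3.2) + (-2.8)·(-2.8)) / 4 = 26.8/4 = 6.7
  S[U,V] = ((-1.8)·(-2) + (2.2)·(-3) + (-0.8)·(-1) + (3.2)·(3) + (-2.8)·(3)) / 4 = -1/4 = -0.25
  S[V,V] = ((-2)·(-2) + (-3)·(-3) + (-1)·(-1) + (3)·(3) + (3)·(3)) / 4 = 32/4 = 8

S is symmetric (S[j,i] = S[i,j]). Assembling:

S = [[6.7, -0.25],
 [-0.25, 8]]


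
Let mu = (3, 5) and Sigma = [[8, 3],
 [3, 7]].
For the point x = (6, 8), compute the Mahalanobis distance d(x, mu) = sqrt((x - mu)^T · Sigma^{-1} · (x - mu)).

Step 1 — centre the observation: (x - mu) = (3, 3).

Step 2 — invert Sigma. det(Sigma) = 8·7 - (3)² = 47.
  Sigma^{-1} = (1/det) · [[d, -b], [-b, a]] = [[0.1489, -0.0638],
 [-0.0638, 0.1702]].

Step 3 — form the quadratic (x - mu)^T · Sigma^{-1} · (x - mu):
  Sigma^{-1} · (x - mu) = (0.2553, 0.3191).
  (x - mu)^T · [Sigma^{-1} · (x - mu)] = (3)·(0.2553) + (3)·(0.3191) = 1.7234.

Step 4 — take square root: d = √(1.7234) ≈ 1.3128.

d(x, mu) = √(1.7234) ≈ 1.3128


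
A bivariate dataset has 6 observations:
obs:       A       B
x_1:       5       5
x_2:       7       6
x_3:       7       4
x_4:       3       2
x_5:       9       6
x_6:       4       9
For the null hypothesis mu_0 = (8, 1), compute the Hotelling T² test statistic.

Step 1 — sample mean vector:
  mean(A) = (5 + 7 + 7 + 3 + 9 + 4) / 6 = 35/6 = 5.8333
  mean(B) = (5 + 6 + 4 + 2 + 6 + 9) / 6 = 32/6 = 5.3333
  x̄ = (5.8333, 5.3333),  deviation x̄ - mu_0 = (5.8333, 5.3333) - (8, 1) = (-2.1667, 4.3333).

Step 2 — sample covariance matrix, S[i,j] = (1/(n-1)) · Σ_k (x_{k,i} - mean_i) · (x_{k,j} - mean_j), divisor n-1 = 5:
  S[A,A] = ((-0.8333)·(-0.8333) + (1.1667)·(1.1667) + (1.1667)·(1.1667) + (-2.8333)·(-2.8333) + (3.1667)·(3.1667) + (-1.8333)·(-1.8333)) / 5 = 24.8333/5 = 4.9667
  S[A,B] = ((-0.8333)·(-0.3333) + (1.1667)·(0.6667) + (1.1667)·(-1.3333) + (-2.8333)·(-3.3333) + (3.1667)·(0.6667) + (-1.8333)·(3.6667)) / 5 = 4.3333/5 = 0.8667
  S[B,B] = ((-0.3333)·(-0.3333) + (0.6667)·(0.6667) + (-1.3333)·(-1.3333) + (-3.3333)·(-3.3333) + (0.6667)·(0.6667) + (3.6667)·(3.6667)) / 5 = 27.3333/5 = 5.4667
  S = [[4.9667, 0.8667],
 [0.8667, 5.4667]].

Step 3 — invert S. det(S) = 4.9667·5.4667 - (0.8667)² = 26.4.
  S^{-1} = (1/det) · [[d, -b], [-b, a]] = [[0.2071, -0.0328],
 [-0.0328, 0.1881]].

Step 4 — quadratic form (x̄ - mu_0)^T · S^{-1} · (x̄ - mu_0):
  S^{-1} · (x̄ - mu_0) = (-0.5909, 0.8864),
  (x̄ - mu_0)^T · [...] = (-2.1667)·(-0.5909) + (4.3333)·(0.8864) = 5.1212.

Step 5 — scale by n: T² = 6 · 5.1212 = 30.7273.

T² ≈ 30.7273


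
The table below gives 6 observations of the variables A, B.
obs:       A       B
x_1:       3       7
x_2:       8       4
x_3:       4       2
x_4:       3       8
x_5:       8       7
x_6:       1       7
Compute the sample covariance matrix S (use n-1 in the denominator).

Step 1 — column means:
  mean(A) = (3 + 8 + 4 + 3 + 8 + 1) / 6 = 27/6 = 4.5
  mean(B) = (7 + 4 + 2 + 8 + 7 + 7) / 6 = 35/6 = 5.8333

Step 2 — sample covariance S[i,j] = (1/(n-1)) · Σ_k (x_{k,i} - mean_i) · (x_{k,j} - mean_j), with n-1 = 5.
  S[A,A] = ((-1.5)·(-1.5) + (3.5)·(3.5) + (-0.5)·(-0.5) + (-1.5)·(-1.5) + (3.5)·(3.5) + (-3.5)·(-3.5)) / 5 = 41.5/5 = 8.3
  S[A,B] = ((-1.5)·(1.1667) + (3.5)·(-1.8333) + (-0.5)·(-3.8333) + (-1.5)·(2.1667) + (3.5)·(1.1667) + (-3.5)·(1.1667)) / 5 = -9.5/5 = -1.9
  S[B,B] = ((1.1667)·(1.1667) + (-1.8333)·(-1.8333) + (-3.8333)·(-3.8333) + (2.1667)·(2.1667) + (1.1667)·(1.1667) + (1.1667)·(1.1667)) / 5 = 26.8333/5 = 5.3667

S is symmetric (S[j,i] = S[i,j]). Assembling:

S = [[8.3, -1.9],
 [-1.9, 5.3667]]


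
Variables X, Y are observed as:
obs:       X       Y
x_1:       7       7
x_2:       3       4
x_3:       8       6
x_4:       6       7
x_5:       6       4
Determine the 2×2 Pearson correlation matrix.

Step 1 — column means:
  mean(X) = (7 + 3 + 8 + 6 + 6) / 5 = 30/5 = 6
  mean(Y) = (7 + 4 + 6 + 7 + 4) / 5 = 28/5 = 5.6

Step 2 — sample variances and covariances s[i,j] = (1/(n-1)) · Σ_k (x_{k,i} - mean_i) · (x_{k,j} - mean_j), with n-1 = 4:
  s[X,X] = ((1)·(1) + (-3)·(-3) + (2)·(2) + (0)·(0) + (0)·(0)) / 4 = 14/4 = 3.5
  s[X,Y] = ((1)·(1.4) + (-3)·(-1.6) + (2)·(0.4) + (0)·(1.4) + (0)·(-1.6)) / 4 = 7/4 = 1.75
  s[Y,Y] = ((1.4)·(1.4) + (-1.6)·(-1.6) + (0.4)·(0.4) + (1.4)·(1.4) + (-1.6)·(-1.6)) / 4 = 9.2/4 = 2.3
  Sample standard deviations s_i = √(s[i,i]):
  s(X) = √(3.5) = 1.8708
  s(Y) = √(2.3) = 1.5166

Step 3 — r_{ij} = s_{ij} / (s_i · s_j):
  r[X,X] = 1 (diagonal).
  r[X,Y] = 1.75 / (1.8708 · 1.5166) = 1.75 / 2.8373 = 0.6168
  r[Y,Y] = 1 (diagonal).

R is symmetric with unit diagonal. Assembling:

R = [[1, 0.6168],
 [0.6168, 1]]


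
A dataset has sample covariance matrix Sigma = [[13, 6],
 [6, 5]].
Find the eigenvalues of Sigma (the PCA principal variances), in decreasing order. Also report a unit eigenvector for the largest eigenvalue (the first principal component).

Step 1 — characteristic polynomial of 2×2 Sigma:
  det(Sigma - λI) = λ² - trace · λ + det = 0.
  trace = 13 + 5 = 18, det = 13·5 - (6)² = 29.
Step 2 — discriminant:
  Δ = trace² - 4·det = 324 - 116 = 208.
Step 3 — eigenvalues:
  λ = (trace ± √Δ)/2 = (18 ± 14.4222)/2,
  λ_1 = 16.2111,  λ_2 = 1.7889.

Step 4 — unit eigenvector for λ_1: solve (Sigma - λ_1 I)v = 0. First row:
  (13 - 16.2111)·v_x + (6)·v_y = 0, i.e. (-3.2111)·v_x + (6)·v_y = 0,
  so v ∝ (b, λ_1 - a) = (6, 3.2111) = u.
  ||u|| = √((6)² + (3.2111)²) = √(46.3112) ≈ 6.8052,
  v_1 = u/||u|| ≈ (0.8817, 0.4719) (||v_1|| = 1).

λ_1 = 16.2111,  λ_2 = 1.7889;  v_1 ≈ (0.8817, 0.4719)


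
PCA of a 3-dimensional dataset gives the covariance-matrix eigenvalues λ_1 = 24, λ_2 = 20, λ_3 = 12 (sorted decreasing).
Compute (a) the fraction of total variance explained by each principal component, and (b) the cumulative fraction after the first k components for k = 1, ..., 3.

Step 1 — total variance = trace(Sigma) = Σ λ_i = 24 + 20 + 12 = 56.

Step 2 — fraction explained by component i = λ_i / Σ λ:
  PC1: 24/56 = 0.4286
  PC2: 20/56 = 0.3571
  PC3: 12/56 = 0.2143

Step 3 — cumulative fraction after k components = (λ_1 + ... + λ_k) / Σ λ:
  k = 1: 24/56 = 0.4286
  k = 2: (24 + 20)/56 = 44/56 = 0.7857
  k = 3: (24 + 20 + 12)/56 = 56/56 = 1

Summary (fraction, with percent):

explained: PC1 0.4286 (42.86%), PC2 0.3571 (35.71%), PC3 0.2143 (21.43%);  cumulative: 0.4286, 0.7857, 1


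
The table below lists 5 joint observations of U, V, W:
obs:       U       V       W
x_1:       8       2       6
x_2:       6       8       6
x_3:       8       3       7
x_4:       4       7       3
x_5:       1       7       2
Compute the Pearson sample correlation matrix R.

Step 1 — column means:
  mean(U) = (8 + 6 + 8 + 4 + 1) / 5 = 27/5 = 5.4
  mean(V) = (2 + 8 + 3 + 7 + 7) / 5 = 27/5 = 5.4
  mean(W) = (6 + 6 + 7 + 3 + 2) / 5 = 24/5 = 4.8

Step 2 — sample variances and covariances s[i,j] = (1/(n-1)) · Σ_k (x_{k,i} - mean_i) · (x_{k,j} - mean_j), with n-1 = 4:
  s[U,U] = ((2.6)·(2.6) + (0.6)·(0.6) + (2.6)·(2.6) + (-1.4)·(-1.4) + (-4.4)·(-4.4)) / 4 = 35.2/4 = 8.8
  s[U,V] = ((2.6)·(-3.4) + (0.6)·(2.6) + (2.6)·(-2.4) + (-1.4)·(1.6) + (-4.4)·(1.6)) / 4 = -22.8/4 = -5.7
  s[U,W] = ((2.6)·(1.2) + (0.6)·(1.2) + (2.6)·(2.2) + (-1.4)·(-1.8) + (-4.4)·(-2.8)) / 4 = 24.4/4 = 6.1
  s[V,V] = ((-3.4)·(-3.4) + (2.6)·(2.6) + (-2.4)·(-2.4) + (1.6)·(1.6) + (1.6)·(1.6)) / 4 = 29.2/4 = 7.3
  s[V,W] = ((-3.4)·(1.2) + (2.6)·(1.2) + (-2.4)·(2.2) + (1.6)·(-1.8) + (1.6)·(-2.8)) / 4 = -13.6/4 = -3.4
  s[W,W] = ((1.2)·(1.2) + (1.2)·(1.2) + (2.2)·(2.2) + (-1.8)·(-1.8) + (-2.8)·(-2.8)) / 4 = 18.8/4 = 4.7
  Sample standard deviations s_i = √(s[i,i]):
  s(U) = √(8.8) = 2.9665
  s(V) = √(7.3) = 2.7019
  s(W) = √(4.7) = 2.1679

Step 3 — r_{ij} = s_{ij} / (s_i · s_j):
  r[U,U] = 1 (diagonal).
  r[U,V] = -5.7 / (2.9665 · 2.7019) = -5.7 / 8.015 = -0.7112
  r[U,W] = 6.1 / (2.9665 · 2.1679) = 6.1 / 6.4312 = 0.9485
  r[V,V] = 1 (diagonal).
  r[V,W] = -3.4 / (2.7019 · 2.1679) = -3.4 / 5.8575 = -0.5805
  r[W,W] = 1 (diagonal).

R is symmetric with unit diagonal. Assembling:

R = [[1, -0.7112, 0.9485],
 [-0.7112, 1, -0.5805],
 [0.9485, -0.5805, 1]]


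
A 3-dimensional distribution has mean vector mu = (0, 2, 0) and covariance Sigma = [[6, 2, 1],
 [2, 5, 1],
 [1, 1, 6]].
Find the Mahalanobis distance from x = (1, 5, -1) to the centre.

Step 1 — centre the observation: (x - mu) = (1, 3, -1).

Step 2 — invert Sigma (cofactor / det for 3×3, or solve directly):
  Sigma^{-1} = [[0.1946, -0.0738, -0.0201],
 [-0.0738, 0.2349, -0.0268],
 [-0.0201, -0.0268, 0.1745]].

Step 3 — form the quadratic (x - mu)^T · Sigma^{-1} · (x - mu):
  Sigma^{-1} · (x - mu) = (-0.0067, 0.6577, -0.2752).
  (x - mu)^T · [Sigma^{-1} · (x - mu)] = (1)·(-0.0067) + (3)·(0.6577) + (-1)·(-0.2752) = 2.2416.

Step 4 — take square root: d = √(2.2416) ≈ 1.4972.

d(x, mu) = √(2.2416) ≈ 1.4972


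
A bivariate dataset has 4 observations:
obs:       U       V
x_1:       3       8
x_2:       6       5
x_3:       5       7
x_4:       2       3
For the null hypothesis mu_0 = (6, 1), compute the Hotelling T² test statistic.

Step 1 — sample mean vector:
  mean(U) = (3 + 6 + 5 + 2) / 4 = 16/4 = 4
  mean(V) = (8 + 5 + 7 + 3) / 4 = 23/4 = 5.75
  x̄ = (4, 5.75),  deviation x̄ - mu_0 = (4, 5.75) - (6, 1) = (-2, 4.75).

Step 2 — sample covariance matrix, S[i,j] = (1/(n-1)) · Σ_k (x_{k,i} - mean_i) · (x_{k,j} - mean_j), divisor n-1 = 3:
  S[U,U] = ((-1)·(-1) + (2)·(2) + (1)·(1) + (-2)·(-2)) / 3 = 10/3 = 3.3333
  S[U,V] = ((-1)·(2.25) + (2)·(-0.75) + (1)·(1.25) + (-2)·(-2.75)) / 3 = 3/3 = 1
  S[V,V] = ((2.25)·(2.25) + (-0.75)·(-0.75) + (1.25)·(1.25) + (-2.75)·(-2.75)) / 3 = 14.75/3 = 4.9167
  S = [[3.3333, 1],
 [1, 4.9167]].

Step 3 — invert S. det(S) = 3.3333·4.9167 - (1)² = 15.3889.
  S^{-1} = (1/det) · [[d, -b], [-b, a]] = [[0.3195, -0.065],
 [-0.065, 0.2166]].

Step 4 — quadratic form (x̄ - mu_0)^T · S^{-1} · (x̄ - mu_0):
  S^{-1} · (x̄ - mu_0) = (-0.9477, 1.1588),
  (x̄ - mu_0)^T · [...] = (-2)·(-0.9477) + (4.75)·(1.1588) = 7.3998.

Step 5 — scale by n: T² = 4 · 7.3998 = 29.5993.

T² ≈ 29.5993


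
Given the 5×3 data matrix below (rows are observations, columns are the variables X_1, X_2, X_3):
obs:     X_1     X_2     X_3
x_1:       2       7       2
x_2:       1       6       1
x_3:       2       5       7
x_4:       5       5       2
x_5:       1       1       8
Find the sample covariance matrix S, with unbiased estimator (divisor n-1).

Step 1 — column means:
  mean(X_1) = (2 + 1 + 2 + 5 + 1) / 5 = 11/5 = 2.2
  mean(X_2) = (7 + 6 + 5 + 5 + 1) / 5 = 24/5 = 4.8
  mean(X_3) = (2 + 1 + 7 + 2 + 8) / 5 = 20/5 = 4

Step 2 — sample covariance S[i,j] = (1/(n-1)) · Σ_k (x_{k,i} - mean_i) · (x_{k,j} - mean_j), with n-1 = 4.
  S[X_1,X_1] = ((-0.2)·(-0.2) + (-1.2)·(-1.2) + (-0.2)·(-0.2) + (2.8)·(2.8) + (-1.2)·(-1.2)) / 4 = 10.8/4 = 2.7
  S[X_1,X_2] = ((-0.2)·(2.2) + (-1.2)·(1.2) + (-0.2)·(0.2) + (2.8)·(0.2) + (-1.2)·(-3.8)) / 4 = 3.2/4 = 0.8
  S[X_1,X_3] = ((-0.2)·(-2) + (-1.2)·(-3) + (-0.2)·(3) + (2.8)·(-2) + (-1.2)·(4)) / 4 = -7/4 = -1.75
  S[X_2,X_2] = ((2.2)·(2.2) + (1.2)·(1.2) + (0.2)·(0.2) + (0.2)·(0.2) + (-3.8)·(-3.8)) / 4 = 20.8/4 = 5.2
  S[X_2,X_3] = ((2.2)·(-2) + (1.2)·(-3) + (0.2)·(3) + (0.2)·(-2) + (-3.8)·(4)) / 4 = -23/4 = -5.75
  S[X_3,X_3] = ((-2)·(-2) + (-3)·(-3) + (3)·(3) + (-2)·(-2) + (4)·(4)) / 4 = 42/4 = 10.5

S is symmetric (S[j,i] = S[i,j]). Assembling:

S = [[2.7, 0.8, -1.75],
 [0.8, 5.2, -5.75],
 [-1.75, -5.75, 10.5]]


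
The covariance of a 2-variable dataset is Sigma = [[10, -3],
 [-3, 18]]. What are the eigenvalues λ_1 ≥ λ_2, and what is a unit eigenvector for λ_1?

Step 1 — characteristic polynomial of 2×2 Sigma:
  det(Sigma - λI) = λ² - trace · λ + det = 0.
  trace = 10 + 18 = 28, det = 10·18 - (-3)² = 171.
Step 2 — discriminant:
  Δ = trace² - 4·det = 784 - 684 = 100.
Step 3 — eigenvalues:
  λ = (trace ± √Δ)/2 = (28 ± 10)/2,
  λ_1 = 19,  λ_2 = 9.

Step 4 — unit eigenvector for λ_1: solve (Sigma - λ_1 I)v = 0. First row:
  (10 - 19)·v_x + (-3)·v_y = 0, i.e. (-9)·v_x + (-3)·v_y = 0,
  so v ∝ (b, λ_1 - a) = (-3, 9); multiply by -1 so the first entry is positive: u = (3, -9).
  ||u|| = √((3)² + (-9)²) = √(90) ≈ 9.4868,
  v_1 = u/||u|| ≈ (0.3162, -0.9487) (||v_1|| = 1).

λ_1 = 19,  λ_2 = 9;  v_1 ≈ (0.3162, -0.9487)


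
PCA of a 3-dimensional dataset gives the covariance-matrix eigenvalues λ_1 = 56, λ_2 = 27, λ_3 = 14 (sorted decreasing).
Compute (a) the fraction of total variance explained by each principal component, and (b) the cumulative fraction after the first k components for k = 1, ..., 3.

Step 1 — total variance = trace(Sigma) = Σ λ_i = 56 + 27 + 14 = 97.

Step 2 — fraction explained by component i = λ_i / Σ λ:
  PC1: 56/97 = 0.5773
  PC2: 27/97 = 0.2784
  PC3: 14/97 = 0.1443

Step 3 — cumulative fraction after k components = (λ_1 + ... + λ_k) / Σ λ:
  k = 1: 56/97 = 0.5773
  k = 2: (56 + 27)/97 = 83/97 = 0.8557
  k = 3: (56 + 27 + 14)/97 = 97/97 = 1

Summary (fraction, with percent):

explained: PC1 0.5773 (57.73%), PC2 0.2784 (27.84%), PC3 0.1443 (14.43%);  cumulative: 0.5773, 0.8557, 1


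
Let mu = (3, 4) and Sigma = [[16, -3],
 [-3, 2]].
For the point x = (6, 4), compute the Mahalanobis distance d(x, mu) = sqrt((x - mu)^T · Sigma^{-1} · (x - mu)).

Step 1 — centre the observation: (x - mu) = (3, 0).

Step 2 — invert Sigma. det(Sigma) = 16·2 - (-3)² = 23.
  Sigma^{-1} = (1/det) · [[d, -b], [-b, a]] = [[0.087, 0.1304],
 [0.1304, 0.6957]].

Step 3 — form the quadratic (x - mu)^T · Sigma^{-1} · (x - mu):
  Sigma^{-1} · (x - mu) = (0.2609, 0.3913).
  (x - mu)^T · [Sigma^{-1} · (x - mu)] = (3)·(0.2609) + (0)·(0.3913) = 0.7826.

Step 4 — take square root: d = √(0.7826) ≈ 0.8847.

d(x, mu) = √(0.7826) ≈ 0.8847


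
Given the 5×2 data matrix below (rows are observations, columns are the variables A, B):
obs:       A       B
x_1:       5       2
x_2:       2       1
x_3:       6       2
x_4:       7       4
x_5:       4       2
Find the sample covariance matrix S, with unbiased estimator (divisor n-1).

Step 1 — column means:
  mean(A) = (5 + 2 + 6 + 7 + 4) / 5 = 24/5 = 4.8
  mean(B) = (2 + 1 + 2 + 4 + 2) / 5 = 11/5 = 2.2

Step 2 — sample covariance S[i,j] = (1/(n-1)) · Σ_k (x_{k,i} - mean_i) · (x_{k,j} - mean_j), with n-1 = 4.
  S[A,A] = ((0.2)·(0.2) + (-2.8)·(-2.8) + (1.2)·(1.2) + (2.2)·(2.2) + (-0.8)·(-0.8)) / 4 = 14.8/4 = 3.7
  S[A,B] = ((0.2)·(-0.2) + (-2.8)·(-1.2) + (1.2)·(-0.2) + (2.2)·(1.8) + (-0.8)·(-0.2)) / 4 = 7.2/4 = 1.8
  S[B,B] = ((-0.2)·(-0.2) + (-1.2)·(-1.2) + (-0.2)·(-0.2) + (1.8)·(1.8) + (-0.2)·(-0.2)) / 4 = 4.8/4 = 1.2

S is symmetric (S[j,i] = S[i,j]). Assembling:

S = [[3.7, 1.8],
 [1.8, 1.2]]


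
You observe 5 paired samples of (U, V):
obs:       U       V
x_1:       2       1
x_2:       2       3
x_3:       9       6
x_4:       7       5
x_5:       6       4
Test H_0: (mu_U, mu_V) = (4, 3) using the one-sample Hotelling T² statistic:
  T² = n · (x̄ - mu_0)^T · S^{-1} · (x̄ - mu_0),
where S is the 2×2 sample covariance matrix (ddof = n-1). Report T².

Step 1 — sample mean vector:
  mean(U) = (2 + 2 + 9 + 7 + 6) / 5 = 26/5 = 5.2
  mean(V) = (1 + 3 + 6 + 5 + 4) / 5 = 19/5 = 3.8
  x̄ = (5.2, 3.8),  deviation x̄ - mu_0 = (5.2, 3.8) - (4, 3) = (1.2, 0.8).

Step 2 — sample covariance matrix, S[i,j] = (1/(n-1)) · Σ_k (x_{k,i} - mean_i) · (x_{k,j} - mean_j), divisor n-1 = 4:
  S[U,U] = ((-3.2)·(-3.2) + (-3.2)·(-3.2) + (3.8)·(3.8) + (1.8)·(1.8) + (0.8)·(0.8)) / 4 = 38.8/4 = 9.7
  S[U,V] = ((-3.2)·(-2.8) + (-3.2)·(-0.8) + (3.8)·(2.2) + (1.8)·(1.2) + (0.8)·(0.2)) / 4 = 22.2/4 = 5.55
  S[V,V] = ((-2.8)·(-2.8) + (-0.8)·(-0.8) + (2.2)·(2.2) + (1.2)·(1.2) + (0.2)·(0.2)) / 4 = 14.8/4 = 3.7
  S = [[9.7, 5.55],
 [5.55, 3.7]].

Step 3 — invert S. det(S) = 9.7·3.7 - (5.55)² = 5.0875.
  S^{-1} = (1/det) · [[d, -b], [-b, a]] = [[0.7273, -1.0909],
 [-1.0909, 1.9066]].

Step 4 — quadratic form (x̄ - mu_0)^T · S^{-1} · (x̄ - mu_0):
  S^{-1} · (x̄ - mu_0) = (0, 0.2162),
  (x̄ - mu_0)^T · [...] = (1.2)·(0) + (0.8)·(0.2162) = 0.173.

Step 5 — scale by n: T² = 5 · 0.173 = 0.8649.

T² ≈ 0.8649
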